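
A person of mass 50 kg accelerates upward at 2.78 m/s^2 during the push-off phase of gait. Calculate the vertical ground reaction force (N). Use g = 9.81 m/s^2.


GRF = m * (g + a)
GRF = 50 * (9.81 + 2.78)
GRF = 50 * 12.5900
GRF = 629.5000


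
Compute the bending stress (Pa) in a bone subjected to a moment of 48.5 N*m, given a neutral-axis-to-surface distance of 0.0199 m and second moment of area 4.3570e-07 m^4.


sigma = M * c / I
sigma = 48.5 * 0.0199 / 4.3570e-07
M * c = 0.9652
sigma = 2.2152e+06


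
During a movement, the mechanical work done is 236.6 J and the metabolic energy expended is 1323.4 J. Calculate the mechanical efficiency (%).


eta = (W_mech / E_meta) * 100
eta = (236.6 / 1323.4) * 100
ratio = 0.1788
eta = 17.8782


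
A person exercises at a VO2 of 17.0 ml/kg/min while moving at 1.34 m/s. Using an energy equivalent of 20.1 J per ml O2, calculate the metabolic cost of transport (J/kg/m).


Power per kg = VO2 * 20.1 / 60
Power per kg = 17.0 * 20.1 / 60 = 5.6950 W/kg
Cost = power_per_kg / speed
Cost = 5.6950 / 1.34
Cost = 4.2500


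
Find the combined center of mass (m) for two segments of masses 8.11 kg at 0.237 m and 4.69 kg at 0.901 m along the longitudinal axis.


COM = (m1*x1 + m2*x2) / (m1 + m2)
COM = (8.11*0.237 + 4.69*0.901) / (8.11 + 4.69)
Numerator = 6.1478
Denominator = 12.8000
COM = 0.4803


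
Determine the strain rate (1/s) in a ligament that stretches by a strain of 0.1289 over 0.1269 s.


strain_rate = delta_strain / delta_t
strain_rate = 0.1289 / 0.1269
strain_rate = 1.0158


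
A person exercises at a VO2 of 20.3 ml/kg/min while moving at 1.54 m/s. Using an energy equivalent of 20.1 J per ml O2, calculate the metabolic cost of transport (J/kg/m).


Power per kg = VO2 * 20.1 / 60
Power per kg = 20.3 * 20.1 / 60 = 6.8005 W/kg
Cost = power_per_kg / speed
Cost = 6.8005 / 1.54
Cost = 4.4159


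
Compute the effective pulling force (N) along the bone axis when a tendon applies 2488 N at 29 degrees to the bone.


F_eff = F_tendon * cos(theta)
theta = 29 deg = 0.5061 rad
cos(theta) = 0.8746
F_eff = 2488 * 0.8746
F_eff = 2176.0538


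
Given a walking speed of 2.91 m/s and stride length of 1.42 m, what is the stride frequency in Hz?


f = v / stride_length
f = 2.91 / 1.42
f = 2.0493


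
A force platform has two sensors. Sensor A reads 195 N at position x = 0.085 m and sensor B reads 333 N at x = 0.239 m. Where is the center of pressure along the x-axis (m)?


COP_x = (F1*x1 + F2*x2) / (F1 + F2)
COP_x = (195*0.085 + 333*0.239) / (195 + 333)
Numerator = 96.1620
Denominator = 528
COP_x = 0.1821


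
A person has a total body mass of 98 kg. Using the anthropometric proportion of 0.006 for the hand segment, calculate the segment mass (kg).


m_segment = body_mass * fraction
m_segment = 98 * 0.006
m_segment = 0.5880


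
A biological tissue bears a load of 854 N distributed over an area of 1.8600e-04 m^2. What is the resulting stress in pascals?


stress = F / A
stress = 854 / 1.8600e-04
stress = 4.5914e+06


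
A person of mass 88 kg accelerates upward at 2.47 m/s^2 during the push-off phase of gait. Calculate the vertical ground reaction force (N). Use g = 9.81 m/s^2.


GRF = m * (g + a)
GRF = 88 * (9.81 + 2.47)
GRF = 88 * 12.2800
GRF = 1080.6400


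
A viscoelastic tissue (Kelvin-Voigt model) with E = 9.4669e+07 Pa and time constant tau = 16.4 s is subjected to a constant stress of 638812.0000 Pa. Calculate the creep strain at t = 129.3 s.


epsilon(t) = (sigma/E) * (1 - exp(-t/tau))
sigma/E = 638812.0000 / 9.4669e+07 = 0.0067
exp(-t/tau) = exp(-129.3 / 16.4) = 3.7667e-04
epsilon = 0.0067 * (1 - 3.7667e-04)
epsilon = 0.0067


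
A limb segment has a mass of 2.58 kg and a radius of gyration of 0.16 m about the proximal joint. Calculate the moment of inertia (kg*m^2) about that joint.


I = m * k^2
I = 2.58 * 0.16^2
k^2 = 0.0256
I = 0.0660


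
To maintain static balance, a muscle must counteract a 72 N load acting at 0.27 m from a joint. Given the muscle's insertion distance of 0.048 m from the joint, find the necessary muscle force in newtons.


F_muscle = W * d_load / d_muscle
F_muscle = 72 * 0.27 / 0.048
Numerator = 19.4400
F_muscle = 405.0000


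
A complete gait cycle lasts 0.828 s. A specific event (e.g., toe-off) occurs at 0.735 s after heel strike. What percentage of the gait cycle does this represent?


pct = (event_time / cycle_time) * 100
pct = (0.735 / 0.828) * 100
ratio = 0.8877
pct = 88.7681


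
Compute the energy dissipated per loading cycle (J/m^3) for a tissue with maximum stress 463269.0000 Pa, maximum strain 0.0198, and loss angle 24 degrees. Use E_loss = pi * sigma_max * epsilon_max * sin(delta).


E_loss = pi * sigma_max * epsilon_max * sin(delta)
delta = 24 deg = 0.4189 rad
sin(delta) = 0.4067
E_loss = pi * 463269.0000 * 0.0198 * 0.4067
E_loss = 11720.9173


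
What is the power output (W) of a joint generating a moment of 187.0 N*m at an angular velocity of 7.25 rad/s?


P = M * omega
P = 187.0 * 7.25
P = 1355.7500


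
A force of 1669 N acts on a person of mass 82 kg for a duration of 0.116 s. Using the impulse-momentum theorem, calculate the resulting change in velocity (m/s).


J = F * dt = 1669 * 0.116 = 193.6040 N*s
delta_v = J / m
delta_v = 193.6040 / 82
delta_v = 2.3610


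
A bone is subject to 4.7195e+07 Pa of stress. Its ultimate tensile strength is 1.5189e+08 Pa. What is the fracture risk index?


FRI = applied / ultimate
FRI = 4.7195e+07 / 1.5189e+08
FRI = 0.3107


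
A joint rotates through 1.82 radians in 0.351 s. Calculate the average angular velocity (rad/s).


omega = delta_theta / delta_t
omega = 1.82 / 0.351
omega = 5.1852


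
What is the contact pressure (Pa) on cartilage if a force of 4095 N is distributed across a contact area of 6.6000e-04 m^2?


P = F / A
P = 4095 / 6.6000e-04
P = 6.2045e+06


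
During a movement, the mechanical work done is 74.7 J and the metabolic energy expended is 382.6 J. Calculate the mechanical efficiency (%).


eta = (W_mech / E_meta) * 100
eta = (74.7 / 382.6) * 100
ratio = 0.1952
eta = 19.5243


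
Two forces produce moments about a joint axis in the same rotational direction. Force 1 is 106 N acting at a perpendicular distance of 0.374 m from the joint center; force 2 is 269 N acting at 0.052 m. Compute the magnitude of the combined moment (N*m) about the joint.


M = F1 * d1 + F2 * d2
M = 106 * 0.374 + 269 * 0.052
M = 39.6440 + 13.9880
M = 53.6320


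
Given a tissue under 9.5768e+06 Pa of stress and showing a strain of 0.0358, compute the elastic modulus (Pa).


E = stress / strain
E = 9.5768e+06 / 0.0358
E = 2.6751e+08


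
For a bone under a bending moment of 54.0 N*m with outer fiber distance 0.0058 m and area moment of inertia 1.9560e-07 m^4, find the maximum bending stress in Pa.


sigma = M * c / I
sigma = 54.0 * 0.0058 / 1.9560e-07
M * c = 0.3132
sigma = 1.6012e+06


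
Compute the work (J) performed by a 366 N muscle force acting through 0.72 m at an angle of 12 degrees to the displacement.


W = F * d * cos(theta)
theta = 12 deg = 0.2094 rad
cos(theta) = 0.9781
W = 366 * 0.72 * 0.9781
W = 257.7615


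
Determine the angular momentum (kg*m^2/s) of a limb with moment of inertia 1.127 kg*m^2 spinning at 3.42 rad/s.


L = I * omega
L = 1.127 * 3.42
L = 3.8543


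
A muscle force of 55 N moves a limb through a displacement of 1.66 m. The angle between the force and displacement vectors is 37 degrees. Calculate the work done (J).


W = F * d * cos(theta)
theta = 37 deg = 0.6458 rad
cos(theta) = 0.7986
W = 55 * 1.66 * 0.7986
W = 72.9154


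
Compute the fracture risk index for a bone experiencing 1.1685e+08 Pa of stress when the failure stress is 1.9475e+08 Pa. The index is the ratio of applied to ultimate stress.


FRI = applied / ultimate
FRI = 1.1685e+08 / 1.9475e+08
FRI = 0.6000


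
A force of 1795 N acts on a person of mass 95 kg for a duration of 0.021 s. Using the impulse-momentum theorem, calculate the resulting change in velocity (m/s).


J = F * dt = 1795 * 0.021 = 37.6950 N*s
delta_v = J / m
delta_v = 37.6950 / 95
delta_v = 0.3968


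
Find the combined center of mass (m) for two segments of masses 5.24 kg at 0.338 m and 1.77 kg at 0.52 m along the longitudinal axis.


COM = (m1*x1 + m2*x2) / (m1 + m2)
COM = (5.24*0.338 + 1.77*0.52) / (5.24 + 1.77)
Numerator = 2.6915
Denominator = 7.0100
COM = 0.3840


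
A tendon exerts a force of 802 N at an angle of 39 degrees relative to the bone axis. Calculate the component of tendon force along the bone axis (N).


F_eff = F_tendon * cos(theta)
theta = 39 deg = 0.6807 rad
cos(theta) = 0.7771
F_eff = 802 * 0.7771
F_eff = 623.2711


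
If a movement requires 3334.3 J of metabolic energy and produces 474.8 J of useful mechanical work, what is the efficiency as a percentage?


eta = (W_mech / E_meta) * 100
eta = (474.8 / 3334.3) * 100
ratio = 0.1424
eta = 14.2399


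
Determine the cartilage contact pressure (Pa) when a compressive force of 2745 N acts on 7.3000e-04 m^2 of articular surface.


P = F / A
P = 2745 / 7.3000e-04
P = 3.7603e+06


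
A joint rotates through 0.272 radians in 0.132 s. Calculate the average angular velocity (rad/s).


omega = delta_theta / delta_t
omega = 0.272 / 0.132
omega = 2.0606


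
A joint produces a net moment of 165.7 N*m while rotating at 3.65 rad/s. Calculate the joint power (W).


P = M * omega
P = 165.7 * 3.65
P = 604.8050


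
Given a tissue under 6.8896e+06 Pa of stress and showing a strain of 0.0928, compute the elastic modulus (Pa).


E = stress / strain
E = 6.8896e+06 / 0.0928
E = 7.4241e+07


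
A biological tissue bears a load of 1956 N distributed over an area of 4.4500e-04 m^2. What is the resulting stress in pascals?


stress = F / A
stress = 1956 / 4.4500e-04
stress = 4.3955e+06


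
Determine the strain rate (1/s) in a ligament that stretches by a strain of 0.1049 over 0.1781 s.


strain_rate = delta_strain / delta_t
strain_rate = 0.1049 / 0.1781
strain_rate = 0.5890


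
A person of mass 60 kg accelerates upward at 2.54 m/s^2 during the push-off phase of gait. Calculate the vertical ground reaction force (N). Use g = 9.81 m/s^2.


GRF = m * (g + a)
GRF = 60 * (9.81 + 2.54)
GRF = 60 * 12.3500
GRF = 741.0000


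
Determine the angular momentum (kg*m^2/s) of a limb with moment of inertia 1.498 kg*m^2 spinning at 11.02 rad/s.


L = I * omega
L = 1.498 * 11.02
L = 16.5080


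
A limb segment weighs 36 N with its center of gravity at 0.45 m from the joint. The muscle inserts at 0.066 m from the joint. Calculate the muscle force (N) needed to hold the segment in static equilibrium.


F_muscle = W * d_load / d_muscle
F_muscle = 36 * 0.45 / 0.066
Numerator = 16.2000
F_muscle = 245.4545


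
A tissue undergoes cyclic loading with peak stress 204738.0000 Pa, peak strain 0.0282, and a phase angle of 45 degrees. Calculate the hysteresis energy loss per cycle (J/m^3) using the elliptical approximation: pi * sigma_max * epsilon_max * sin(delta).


E_loss = pi * sigma_max * epsilon_max * sin(delta)
delta = 45 deg = 0.7854 rad
sin(delta) = 0.7071
E_loss = pi * 204738.0000 * 0.0282 * 0.7071
E_loss = 12825.7402


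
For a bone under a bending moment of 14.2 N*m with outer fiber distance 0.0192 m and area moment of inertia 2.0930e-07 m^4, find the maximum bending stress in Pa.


sigma = M * c / I
sigma = 14.2 * 0.0192 / 2.0930e-07
M * c = 0.2726
sigma = 1.3026e+06


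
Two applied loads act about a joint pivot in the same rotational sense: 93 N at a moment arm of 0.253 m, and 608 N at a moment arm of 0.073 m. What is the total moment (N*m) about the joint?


M = F1 * d1 + F2 * d2
M = 93 * 0.253 + 608 * 0.073
M = 23.5290 + 44.3840
M = 67.9130


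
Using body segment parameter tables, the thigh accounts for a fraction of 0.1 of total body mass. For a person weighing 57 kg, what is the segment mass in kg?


m_segment = body_mass * fraction
m_segment = 57 * 0.1
m_segment = 5.7000


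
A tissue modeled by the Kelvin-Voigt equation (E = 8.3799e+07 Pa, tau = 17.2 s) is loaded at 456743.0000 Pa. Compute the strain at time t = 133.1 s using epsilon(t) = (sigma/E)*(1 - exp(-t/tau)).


epsilon(t) = (sigma/E) * (1 - exp(-t/tau))
sigma/E = 456743.0000 / 8.3799e+07 = 0.0055
exp(-t/tau) = exp(-133.1 / 17.2) = 4.3578e-04
epsilon = 0.0055 * (1 - 4.3578e-04)
epsilon = 0.0054


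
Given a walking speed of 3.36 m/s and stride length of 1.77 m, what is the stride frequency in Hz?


f = v / stride_length
f = 3.36 / 1.77
f = 1.8983


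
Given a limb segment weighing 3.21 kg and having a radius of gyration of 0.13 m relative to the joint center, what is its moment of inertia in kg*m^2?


I = m * k^2
I = 3.21 * 0.13^2
k^2 = 0.0169
I = 0.0542


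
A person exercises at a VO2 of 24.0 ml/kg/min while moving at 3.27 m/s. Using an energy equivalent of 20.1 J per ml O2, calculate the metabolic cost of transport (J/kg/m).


Power per kg = VO2 * 20.1 / 60
Power per kg = 24.0 * 20.1 / 60 = 8.0400 W/kg
Cost = power_per_kg / speed
Cost = 8.0400 / 3.27
Cost = 2.4587


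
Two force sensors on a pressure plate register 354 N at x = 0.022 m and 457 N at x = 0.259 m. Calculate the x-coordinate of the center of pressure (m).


COP_x = (F1*x1 + F2*x2) / (F1 + F2)
COP_x = (354*0.022 + 457*0.259) / (354 + 457)
Numerator = 126.1510
Denominator = 811
COP_x = 0.1555


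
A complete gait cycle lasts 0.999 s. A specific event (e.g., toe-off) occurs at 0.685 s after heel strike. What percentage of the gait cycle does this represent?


pct = (event_time / cycle_time) * 100
pct = (0.685 / 0.999) * 100
ratio = 0.6857
pct = 68.5686


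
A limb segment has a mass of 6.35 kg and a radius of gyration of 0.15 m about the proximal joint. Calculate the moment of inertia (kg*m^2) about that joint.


I = m * k^2
I = 6.35 * 0.15^2
k^2 = 0.0225
I = 0.1429


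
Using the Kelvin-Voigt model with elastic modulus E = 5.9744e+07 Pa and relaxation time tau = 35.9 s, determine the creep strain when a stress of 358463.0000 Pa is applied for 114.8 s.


epsilon(t) = (sigma/E) * (1 - exp(-t/tau))
sigma/E = 358463.0000 / 5.9744e+07 = 0.0060
exp(-t/tau) = exp(-114.8 / 35.9) = 0.0409
epsilon = 0.0060 * (1 - 0.0409)
epsilon = 0.0058


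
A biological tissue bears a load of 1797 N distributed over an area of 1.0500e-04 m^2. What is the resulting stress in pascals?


stress = F / A
stress = 1797 / 1.0500e-04
stress = 1.7114e+07


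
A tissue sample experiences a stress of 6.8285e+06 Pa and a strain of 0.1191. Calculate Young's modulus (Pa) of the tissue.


E = stress / strain
E = 6.8285e+06 / 0.1191
E = 5.7334e+07


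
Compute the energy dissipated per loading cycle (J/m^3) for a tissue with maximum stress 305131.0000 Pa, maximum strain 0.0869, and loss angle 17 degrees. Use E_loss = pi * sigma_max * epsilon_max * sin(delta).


E_loss = pi * sigma_max * epsilon_max * sin(delta)
delta = 17 deg = 0.2967 rad
sin(delta) = 0.2924
E_loss = pi * 305131.0000 * 0.0869 * 0.2924
E_loss = 24355.1788


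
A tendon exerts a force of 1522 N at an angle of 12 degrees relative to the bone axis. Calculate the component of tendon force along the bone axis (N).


F_eff = F_tendon * cos(theta)
theta = 12 deg = 0.2094 rad
cos(theta) = 0.9781
F_eff = 1522 * 0.9781
F_eff = 1488.7406


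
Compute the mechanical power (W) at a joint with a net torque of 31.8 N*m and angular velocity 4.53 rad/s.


P = M * omega
P = 31.8 * 4.53
P = 144.0540


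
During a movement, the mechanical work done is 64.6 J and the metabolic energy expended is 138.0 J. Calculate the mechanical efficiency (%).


eta = (W_mech / E_meta) * 100
eta = (64.6 / 138.0) * 100
ratio = 0.4681
eta = 46.8116


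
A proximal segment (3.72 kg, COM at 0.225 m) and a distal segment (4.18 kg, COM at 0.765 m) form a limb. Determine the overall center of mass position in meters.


COM = (m1*x1 + m2*x2) / (m1 + m2)
COM = (3.72*0.225 + 4.18*0.765) / (3.72 + 4.18)
Numerator = 4.0347
Denominator = 7.9000
COM = 0.5107


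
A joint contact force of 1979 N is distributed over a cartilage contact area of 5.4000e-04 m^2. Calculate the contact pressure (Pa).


P = F / A
P = 1979 / 5.4000e-04
P = 3.6648e+06


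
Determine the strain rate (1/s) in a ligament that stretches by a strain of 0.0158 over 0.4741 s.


strain_rate = delta_strain / delta_t
strain_rate = 0.0158 / 0.4741
strain_rate = 0.0333


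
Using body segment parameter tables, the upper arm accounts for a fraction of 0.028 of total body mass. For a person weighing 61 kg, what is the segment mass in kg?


m_segment = body_mass * fraction
m_segment = 61 * 0.028
m_segment = 1.7080


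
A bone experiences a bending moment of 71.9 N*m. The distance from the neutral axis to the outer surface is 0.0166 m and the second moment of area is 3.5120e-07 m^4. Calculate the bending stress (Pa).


sigma = M * c / I
sigma = 71.9 * 0.0166 / 3.5120e-07
M * c = 1.1935
sigma = 3.3985e+06


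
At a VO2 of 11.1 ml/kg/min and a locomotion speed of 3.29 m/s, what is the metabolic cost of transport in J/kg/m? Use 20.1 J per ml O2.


Power per kg = VO2 * 20.1 / 60
Power per kg = 11.1 * 20.1 / 60 = 3.7185 W/kg
Cost = power_per_kg / speed
Cost = 3.7185 / 3.29
Cost = 1.1302


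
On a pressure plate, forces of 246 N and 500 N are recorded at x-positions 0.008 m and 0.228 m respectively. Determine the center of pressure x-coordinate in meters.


COP_x = (F1*x1 + F2*x2) / (F1 + F2)
COP_x = (246*0.008 + 500*0.228) / (246 + 500)
Numerator = 115.9680
Denominator = 746
COP_x = 0.1555


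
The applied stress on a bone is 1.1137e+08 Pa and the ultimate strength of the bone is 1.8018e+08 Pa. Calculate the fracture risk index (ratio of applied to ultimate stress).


FRI = applied / ultimate
FRI = 1.1137e+08 / 1.8018e+08
FRI = 0.6181


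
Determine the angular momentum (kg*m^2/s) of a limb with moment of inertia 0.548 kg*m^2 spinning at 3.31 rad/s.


L = I * omega
L = 0.548 * 3.31
L = 1.8139


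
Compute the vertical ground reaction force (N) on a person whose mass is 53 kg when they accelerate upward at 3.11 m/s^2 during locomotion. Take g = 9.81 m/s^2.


GRF = m * (g + a)
GRF = 53 * (9.81 + 3.11)
GRF = 53 * 12.9200
GRF = 684.7600


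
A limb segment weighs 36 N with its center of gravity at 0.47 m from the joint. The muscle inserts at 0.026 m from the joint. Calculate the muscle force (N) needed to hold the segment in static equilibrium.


F_muscle = W * d_load / d_muscle
F_muscle = 36 * 0.47 / 0.026
Numerator = 16.9200
F_muscle = 650.7692


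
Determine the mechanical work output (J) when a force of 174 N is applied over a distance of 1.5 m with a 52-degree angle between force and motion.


W = F * d * cos(theta)
theta = 52 deg = 0.9076 rad
cos(theta) = 0.6157
W = 174 * 1.5 * 0.6157
W = 160.6876


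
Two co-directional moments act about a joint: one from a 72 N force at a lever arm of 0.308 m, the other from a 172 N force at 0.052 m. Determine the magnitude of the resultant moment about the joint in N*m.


M = F1 * d1 + F2 * d2
M = 72 * 0.308 + 172 * 0.052
M = 22.1760 + 8.9440
M = 31.1200


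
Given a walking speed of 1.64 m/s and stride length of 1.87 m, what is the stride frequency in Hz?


f = v / stride_length
f = 1.64 / 1.87
f = 0.8770


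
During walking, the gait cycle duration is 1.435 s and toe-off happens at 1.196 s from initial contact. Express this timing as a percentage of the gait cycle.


pct = (event_time / cycle_time) * 100
pct = (1.196 / 1.435) * 100
ratio = 0.8334
pct = 83.3449


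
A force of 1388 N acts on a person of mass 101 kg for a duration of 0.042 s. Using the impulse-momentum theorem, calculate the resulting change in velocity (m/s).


J = F * dt = 1388 * 0.042 = 58.2960 N*s
delta_v = J / m
delta_v = 58.2960 / 101
delta_v = 0.5772


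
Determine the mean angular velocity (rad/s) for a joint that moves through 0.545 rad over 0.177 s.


omega = delta_theta / delta_t
omega = 0.545 / 0.177
omega = 3.0791


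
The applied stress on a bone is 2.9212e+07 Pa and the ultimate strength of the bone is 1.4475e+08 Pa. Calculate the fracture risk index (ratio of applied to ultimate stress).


FRI = applied / ultimate
FRI = 2.9212e+07 / 1.4475e+08
FRI = 0.2018


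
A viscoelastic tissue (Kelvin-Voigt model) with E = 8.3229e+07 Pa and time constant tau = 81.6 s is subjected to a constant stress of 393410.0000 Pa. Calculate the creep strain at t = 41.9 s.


epsilon(t) = (sigma/E) * (1 - exp(-t/tau))
sigma/E = 393410.0000 / 8.3229e+07 = 0.0047
exp(-t/tau) = exp(-41.9 / 81.6) = 0.5984
epsilon = 0.0047 * (1 - 0.5984)
epsilon = 0.0019


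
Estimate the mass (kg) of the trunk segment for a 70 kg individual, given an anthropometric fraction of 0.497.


m_segment = body_mass * fraction
m_segment = 70 * 0.497
m_segment = 34.7900


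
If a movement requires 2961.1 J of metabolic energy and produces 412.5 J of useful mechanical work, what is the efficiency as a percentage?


eta = (W_mech / E_meta) * 100
eta = (412.5 / 2961.1) * 100
ratio = 0.1393
eta = 13.9306


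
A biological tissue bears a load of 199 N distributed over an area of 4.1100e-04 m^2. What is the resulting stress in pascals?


stress = F / A
stress = 199 / 4.1100e-04
stress = 484184.9148


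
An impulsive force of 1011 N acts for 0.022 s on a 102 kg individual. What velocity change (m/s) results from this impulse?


J = F * dt = 1011 * 0.022 = 22.2420 N*s
delta_v = J / m
delta_v = 22.2420 / 102
delta_v = 0.2181


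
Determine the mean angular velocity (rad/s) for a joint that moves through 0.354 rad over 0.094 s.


omega = delta_theta / delta_t
omega = 0.354 / 0.094
omega = 3.7660


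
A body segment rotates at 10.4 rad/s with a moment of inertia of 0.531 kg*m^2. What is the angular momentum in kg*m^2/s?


L = I * omega
L = 0.531 * 10.4
L = 5.5224


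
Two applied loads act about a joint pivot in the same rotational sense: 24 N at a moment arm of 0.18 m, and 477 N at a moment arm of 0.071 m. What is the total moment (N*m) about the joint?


M = F1 * d1 + F2 * d2
M = 24 * 0.18 + 477 * 0.071
M = 4.3200 + 33.8670
M = 38.1870


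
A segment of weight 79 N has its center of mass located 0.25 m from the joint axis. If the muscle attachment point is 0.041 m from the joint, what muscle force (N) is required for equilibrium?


F_muscle = W * d_load / d_muscle
F_muscle = 79 * 0.25 / 0.041
Numerator = 19.7500
F_muscle = 481.7073


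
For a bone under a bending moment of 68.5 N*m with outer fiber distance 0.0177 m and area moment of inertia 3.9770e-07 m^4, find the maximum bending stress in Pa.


sigma = M * c / I
sigma = 68.5 * 0.0177 / 3.9770e-07
M * c = 1.2125
sigma = 3.0487e+06


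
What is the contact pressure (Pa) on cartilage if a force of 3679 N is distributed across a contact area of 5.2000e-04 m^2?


P = F / A
P = 3679 / 5.2000e-04
P = 7.0750e+06


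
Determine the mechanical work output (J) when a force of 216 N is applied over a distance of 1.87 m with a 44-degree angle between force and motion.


W = F * d * cos(theta)
theta = 44 deg = 0.7679 rad
cos(theta) = 0.7193
W = 216 * 1.87 * 0.7193
W = 290.5557


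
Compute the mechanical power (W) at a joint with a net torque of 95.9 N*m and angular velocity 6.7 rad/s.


P = M * omega
P = 95.9 * 6.7
P = 642.5300


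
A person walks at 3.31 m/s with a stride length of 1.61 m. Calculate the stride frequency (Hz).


f = v / stride_length
f = 3.31 / 1.61
f = 2.0559


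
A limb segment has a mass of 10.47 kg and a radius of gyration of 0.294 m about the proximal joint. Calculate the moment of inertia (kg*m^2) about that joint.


I = m * k^2
I = 10.47 * 0.294^2
k^2 = 0.0864
I = 0.9050


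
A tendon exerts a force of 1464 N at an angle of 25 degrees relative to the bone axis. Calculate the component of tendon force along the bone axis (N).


F_eff = F_tendon * cos(theta)
theta = 25 deg = 0.4363 rad
cos(theta) = 0.9063
F_eff = 1464 * 0.9063
F_eff = 1326.8346


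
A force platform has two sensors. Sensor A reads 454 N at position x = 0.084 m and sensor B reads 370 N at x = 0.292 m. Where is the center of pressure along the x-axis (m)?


COP_x = (F1*x1 + F2*x2) / (F1 + F2)
COP_x = (454*0.084 + 370*0.292) / (454 + 370)
Numerator = 146.1760
Denominator = 824
COP_x = 0.1774


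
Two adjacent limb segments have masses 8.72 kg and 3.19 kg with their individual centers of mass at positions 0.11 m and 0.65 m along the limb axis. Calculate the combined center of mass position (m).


COM = (m1*x1 + m2*x2) / (m1 + m2)
COM = (8.72*0.11 + 3.19*0.65) / (8.72 + 3.19)
Numerator = 3.0327
Denominator = 11.9100
COM = 0.2546


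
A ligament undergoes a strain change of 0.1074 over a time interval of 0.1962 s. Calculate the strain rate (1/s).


strain_rate = delta_strain / delta_t
strain_rate = 0.1074 / 0.1962
strain_rate = 0.5474


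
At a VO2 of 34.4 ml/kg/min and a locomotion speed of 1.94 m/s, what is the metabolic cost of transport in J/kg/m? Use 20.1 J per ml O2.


Power per kg = VO2 * 20.1 / 60
Power per kg = 34.4 * 20.1 / 60 = 11.5240 W/kg
Cost = power_per_kg / speed
Cost = 11.5240 / 1.94
Cost = 5.9402


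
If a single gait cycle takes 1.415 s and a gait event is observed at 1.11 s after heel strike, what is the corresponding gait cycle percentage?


pct = (event_time / cycle_time) * 100
pct = (1.11 / 1.415) * 100
ratio = 0.7845
pct = 78.4452


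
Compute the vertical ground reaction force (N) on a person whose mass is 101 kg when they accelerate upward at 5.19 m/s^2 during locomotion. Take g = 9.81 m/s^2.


GRF = m * (g + a)
GRF = 101 * (9.81 + 5.19)
GRF = 101 * 15.0000
GRF = 1515.0000


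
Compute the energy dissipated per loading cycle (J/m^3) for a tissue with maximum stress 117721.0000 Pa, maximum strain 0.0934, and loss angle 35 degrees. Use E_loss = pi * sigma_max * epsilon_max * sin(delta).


E_loss = pi * sigma_max * epsilon_max * sin(delta)
delta = 35 deg = 0.6109 rad
sin(delta) = 0.5736
E_loss = pi * 117721.0000 * 0.0934 * 0.5736
E_loss = 19812.6238


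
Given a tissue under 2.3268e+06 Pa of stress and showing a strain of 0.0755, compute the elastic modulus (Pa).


E = stress / strain
E = 2.3268e+06 / 0.0755
E = 3.0819e+07


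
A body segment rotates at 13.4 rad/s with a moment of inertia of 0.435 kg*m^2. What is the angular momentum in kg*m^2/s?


L = I * omega
L = 0.435 * 13.4
L = 5.8290


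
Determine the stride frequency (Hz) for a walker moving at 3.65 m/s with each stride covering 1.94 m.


f = v / stride_length
f = 3.65 / 1.94
f = 1.8814


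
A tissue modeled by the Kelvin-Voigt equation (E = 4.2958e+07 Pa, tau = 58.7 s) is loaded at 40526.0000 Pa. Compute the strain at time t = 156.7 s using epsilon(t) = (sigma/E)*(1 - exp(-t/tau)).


epsilon(t) = (sigma/E) * (1 - exp(-t/tau))
sigma/E = 40526.0000 / 4.2958e+07 = 9.4339e-04
exp(-t/tau) = exp(-156.7 / 58.7) = 0.0693
epsilon = 9.4339e-04 * (1 - 0.0693)
epsilon = 8.7802e-04


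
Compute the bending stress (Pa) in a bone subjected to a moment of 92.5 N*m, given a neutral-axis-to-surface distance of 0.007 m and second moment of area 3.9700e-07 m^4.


sigma = M * c / I
sigma = 92.5 * 0.007 / 3.9700e-07
M * c = 0.6475
sigma = 1.6310e+06


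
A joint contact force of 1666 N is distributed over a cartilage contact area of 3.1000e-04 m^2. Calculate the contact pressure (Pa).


P = F / A
P = 1666 / 3.1000e-04
P = 5.3742e+06


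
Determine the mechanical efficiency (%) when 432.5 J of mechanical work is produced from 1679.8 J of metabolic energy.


eta = (W_mech / E_meta) * 100
eta = (432.5 / 1679.8) * 100
ratio = 0.2575
eta = 25.7471


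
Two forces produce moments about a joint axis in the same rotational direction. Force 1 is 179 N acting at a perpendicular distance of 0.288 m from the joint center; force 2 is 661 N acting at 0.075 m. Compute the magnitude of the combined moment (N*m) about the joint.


M = F1 * d1 + F2 * d2
M = 179 * 0.288 + 661 * 0.075
M = 51.5520 + 49.5750
M = 101.1270


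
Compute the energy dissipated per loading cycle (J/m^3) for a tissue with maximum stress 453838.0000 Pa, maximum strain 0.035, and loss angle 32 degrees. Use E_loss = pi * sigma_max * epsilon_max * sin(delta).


E_loss = pi * sigma_max * epsilon_max * sin(delta)
delta = 32 deg = 0.5585 rad
sin(delta) = 0.5299
E_loss = pi * 453838.0000 * 0.035 * 0.5299
E_loss = 26444.0812


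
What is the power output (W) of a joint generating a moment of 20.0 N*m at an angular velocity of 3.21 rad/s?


P = M * omega
P = 20.0 * 3.21
P = 64.2000


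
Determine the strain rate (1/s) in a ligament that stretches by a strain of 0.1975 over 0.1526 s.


strain_rate = delta_strain / delta_t
strain_rate = 0.1975 / 0.1526
strain_rate = 1.2942


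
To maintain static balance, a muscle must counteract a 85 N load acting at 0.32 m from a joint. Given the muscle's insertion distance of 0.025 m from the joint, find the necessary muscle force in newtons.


F_muscle = W * d_load / d_muscle
F_muscle = 85 * 0.32 / 0.025
Numerator = 27.2000
F_muscle = 1088.0000


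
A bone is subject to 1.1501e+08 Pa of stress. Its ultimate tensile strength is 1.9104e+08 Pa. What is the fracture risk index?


FRI = applied / ultimate
FRI = 1.1501e+08 / 1.9104e+08
FRI = 0.6020


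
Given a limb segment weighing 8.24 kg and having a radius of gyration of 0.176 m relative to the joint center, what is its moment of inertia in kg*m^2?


I = m * k^2
I = 8.24 * 0.176^2
k^2 = 0.0310
I = 0.2552


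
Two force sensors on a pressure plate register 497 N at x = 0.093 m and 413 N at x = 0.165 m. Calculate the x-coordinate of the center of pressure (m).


COP_x = (F1*x1 + F2*x2) / (F1 + F2)
COP_x = (497*0.093 + 413*0.165) / (497 + 413)
Numerator = 114.3660
Denominator = 910
COP_x = 0.1257


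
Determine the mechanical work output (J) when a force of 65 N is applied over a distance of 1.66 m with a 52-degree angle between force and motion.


W = F * d * cos(theta)
theta = 52 deg = 0.9076 rad
cos(theta) = 0.6157
W = 65 * 1.66 * 0.6157
W = 66.4299


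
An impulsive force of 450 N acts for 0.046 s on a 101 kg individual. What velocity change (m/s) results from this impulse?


J = F * dt = 450 * 0.046 = 20.7000 N*s
delta_v = J / m
delta_v = 20.7000 / 101
delta_v = 0.2050


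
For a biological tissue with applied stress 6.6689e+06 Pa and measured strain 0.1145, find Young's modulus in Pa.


E = stress / strain
E = 6.6689e+06 / 0.1145
E = 5.8244e+07


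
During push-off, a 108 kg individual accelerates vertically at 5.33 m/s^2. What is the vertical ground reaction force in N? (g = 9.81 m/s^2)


GRF = m * (g + a)
GRF = 108 * (9.81 + 5.33)
GRF = 108 * 15.1400
GRF = 1635.1200


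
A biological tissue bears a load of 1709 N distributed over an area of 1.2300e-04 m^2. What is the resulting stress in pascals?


stress = F / A
stress = 1709 / 1.2300e-04
stress = 1.3894e+07


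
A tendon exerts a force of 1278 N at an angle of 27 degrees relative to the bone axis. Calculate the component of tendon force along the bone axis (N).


F_eff = F_tendon * cos(theta)
theta = 27 deg = 0.4712 rad
cos(theta) = 0.8910
F_eff = 1278 * 0.8910
F_eff = 1138.7063


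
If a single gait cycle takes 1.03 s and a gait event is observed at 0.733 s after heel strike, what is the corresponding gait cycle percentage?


pct = (event_time / cycle_time) * 100
pct = (0.733 / 1.03) * 100
ratio = 0.7117
pct = 71.1650


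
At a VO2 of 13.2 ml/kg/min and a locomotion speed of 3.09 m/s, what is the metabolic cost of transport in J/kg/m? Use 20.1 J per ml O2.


Power per kg = VO2 * 20.1 / 60
Power per kg = 13.2 * 20.1 / 60 = 4.4220 W/kg
Cost = power_per_kg / speed
Cost = 4.4220 / 3.09
Cost = 1.4311


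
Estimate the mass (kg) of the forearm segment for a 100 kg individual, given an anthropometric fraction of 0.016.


m_segment = body_mass * fraction
m_segment = 100 * 0.016
m_segment = 1.6000


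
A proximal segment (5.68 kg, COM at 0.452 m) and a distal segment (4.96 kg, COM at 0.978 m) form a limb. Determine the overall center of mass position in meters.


COM = (m1*x1 + m2*x2) / (m1 + m2)
COM = (5.68*0.452 + 4.96*0.978) / (5.68 + 4.96)
Numerator = 7.4182
Denominator = 10.6400
COM = 0.6972


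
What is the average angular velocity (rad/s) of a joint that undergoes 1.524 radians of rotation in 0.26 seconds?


omega = delta_theta / delta_t
omega = 1.524 / 0.26
omega = 5.8615


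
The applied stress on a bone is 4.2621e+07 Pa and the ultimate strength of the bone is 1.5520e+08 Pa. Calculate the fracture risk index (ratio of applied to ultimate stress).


FRI = applied / ultimate
FRI = 4.2621e+07 / 1.5520e+08
FRI = 0.2746


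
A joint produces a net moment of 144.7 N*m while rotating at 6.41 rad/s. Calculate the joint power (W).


P = M * omega
P = 144.7 * 6.41
P = 927.5270


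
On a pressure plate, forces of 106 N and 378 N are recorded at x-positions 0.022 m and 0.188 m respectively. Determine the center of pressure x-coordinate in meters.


COP_x = (F1*x1 + F2*x2) / (F1 + F2)
COP_x = (106*0.022 + 378*0.188) / (106 + 378)
Numerator = 73.3960
Denominator = 484
COP_x = 0.1516


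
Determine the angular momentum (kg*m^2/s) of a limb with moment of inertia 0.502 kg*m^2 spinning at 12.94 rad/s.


L = I * omega
L = 0.502 * 12.94
L = 6.4959


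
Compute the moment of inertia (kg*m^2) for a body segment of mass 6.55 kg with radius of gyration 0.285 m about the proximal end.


I = m * k^2
I = 6.55 * 0.285^2
k^2 = 0.0812
I = 0.5320


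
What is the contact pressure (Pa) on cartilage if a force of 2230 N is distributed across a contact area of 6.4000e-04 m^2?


P = F / A
P = 2230 / 6.4000e-04
P = 3.4844e+06


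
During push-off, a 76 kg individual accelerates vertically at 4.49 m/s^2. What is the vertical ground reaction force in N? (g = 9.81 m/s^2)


GRF = m * (g + a)
GRF = 76 * (9.81 + 4.49)
GRF = 76 * 14.3000
GRF = 1086.8000


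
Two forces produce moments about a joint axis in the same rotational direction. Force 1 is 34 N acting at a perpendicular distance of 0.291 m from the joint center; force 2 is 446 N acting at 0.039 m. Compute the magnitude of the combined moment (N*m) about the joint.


M = F1 * d1 + F2 * d2
M = 34 * 0.291 + 446 * 0.039
M = 9.8940 + 17.3940
M = 27.2880


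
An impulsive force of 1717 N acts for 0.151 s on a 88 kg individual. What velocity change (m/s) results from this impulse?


J = F * dt = 1717 * 0.151 = 259.2670 N*s
delta_v = J / m
delta_v = 259.2670 / 88
delta_v = 2.9462


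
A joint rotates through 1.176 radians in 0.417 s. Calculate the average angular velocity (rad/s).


omega = delta_theta / delta_t
omega = 1.176 / 0.417
omega = 2.8201


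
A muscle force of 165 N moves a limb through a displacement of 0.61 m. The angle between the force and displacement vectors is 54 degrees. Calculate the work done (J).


W = F * d * cos(theta)
theta = 54 deg = 0.9425 rad
cos(theta) = 0.5878
W = 165 * 0.61 * 0.5878
W = 59.1606


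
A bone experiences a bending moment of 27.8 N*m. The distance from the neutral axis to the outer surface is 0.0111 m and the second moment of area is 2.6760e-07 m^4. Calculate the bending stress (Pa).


sigma = M * c / I
sigma = 27.8 * 0.0111 / 2.6760e-07
M * c = 0.3086
sigma = 1.1531e+06


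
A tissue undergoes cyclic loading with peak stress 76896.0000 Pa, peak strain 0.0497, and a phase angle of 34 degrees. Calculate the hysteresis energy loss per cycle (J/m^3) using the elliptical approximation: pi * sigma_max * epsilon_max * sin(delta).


E_loss = pi * sigma_max * epsilon_max * sin(delta)
delta = 34 deg = 0.5934 rad
sin(delta) = 0.5592
E_loss = pi * 76896.0000 * 0.0497 * 0.5592
E_loss = 6713.8504


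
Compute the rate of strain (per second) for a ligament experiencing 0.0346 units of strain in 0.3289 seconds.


strain_rate = delta_strain / delta_t
strain_rate = 0.0346 / 0.3289
strain_rate = 0.1052


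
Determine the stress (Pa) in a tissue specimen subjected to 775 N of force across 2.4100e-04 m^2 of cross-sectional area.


stress = F / A
stress = 775 / 2.4100e-04
stress = 3.2158e+06


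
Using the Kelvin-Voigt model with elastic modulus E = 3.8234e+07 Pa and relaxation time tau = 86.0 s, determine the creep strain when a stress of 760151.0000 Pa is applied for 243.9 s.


epsilon(t) = (sigma/E) * (1 - exp(-t/tau))
sigma/E = 760151.0000 / 3.8234e+07 = 0.0199
exp(-t/tau) = exp(-243.9 / 86.0) = 0.0587
epsilon = 0.0199 * (1 - 0.0587)
epsilon = 0.0187


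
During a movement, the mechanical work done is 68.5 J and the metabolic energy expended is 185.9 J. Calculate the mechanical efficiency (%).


eta = (W_mech / E_meta) * 100
eta = (68.5 / 185.9) * 100
ratio = 0.3685
eta = 36.8478


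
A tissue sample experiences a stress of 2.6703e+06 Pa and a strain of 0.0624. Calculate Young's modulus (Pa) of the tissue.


E = stress / strain
E = 2.6703e+06 / 0.0624
E = 4.2793e+07


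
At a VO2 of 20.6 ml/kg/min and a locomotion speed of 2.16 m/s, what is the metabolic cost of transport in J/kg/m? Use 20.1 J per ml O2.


Power per kg = VO2 * 20.1 / 60
Power per kg = 20.6 * 20.1 / 60 = 6.9010 W/kg
Cost = power_per_kg / speed
Cost = 6.9010 / 2.16
Cost = 3.1949


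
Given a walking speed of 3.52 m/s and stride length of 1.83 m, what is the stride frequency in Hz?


f = v / stride_length
f = 3.52 / 1.83
f = 1.9235


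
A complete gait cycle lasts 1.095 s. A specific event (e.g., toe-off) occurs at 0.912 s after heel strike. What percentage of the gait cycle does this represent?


pct = (event_time / cycle_time) * 100
pct = (0.912 / 1.095) * 100
ratio = 0.8329
pct = 83.2877


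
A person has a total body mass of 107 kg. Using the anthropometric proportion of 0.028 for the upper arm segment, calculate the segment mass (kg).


m_segment = body_mass * fraction
m_segment = 107 * 0.028
m_segment = 2.9960


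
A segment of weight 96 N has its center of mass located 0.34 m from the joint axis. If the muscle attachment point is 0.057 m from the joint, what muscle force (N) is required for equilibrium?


F_muscle = W * d_load / d_muscle
F_muscle = 96 * 0.34 / 0.057
Numerator = 32.6400
F_muscle = 572.6316


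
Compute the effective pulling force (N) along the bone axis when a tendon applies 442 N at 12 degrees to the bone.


F_eff = F_tendon * cos(theta)
theta = 12 deg = 0.2094 rad
cos(theta) = 0.9781
F_eff = 442 * 0.9781
F_eff = 432.3412


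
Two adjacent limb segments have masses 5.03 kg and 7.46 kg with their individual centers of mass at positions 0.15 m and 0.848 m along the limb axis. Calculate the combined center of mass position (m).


COM = (m1*x1 + m2*x2) / (m1 + m2)
COM = (5.03*0.15 + 7.46*0.848) / (5.03 + 7.46)
Numerator = 7.0806
Denominator = 12.4900
COM = 0.5669


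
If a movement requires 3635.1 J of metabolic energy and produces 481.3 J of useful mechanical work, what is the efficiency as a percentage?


eta = (W_mech / E_meta) * 100
eta = (481.3 / 3635.1) * 100
ratio = 0.1324
eta = 13.2404


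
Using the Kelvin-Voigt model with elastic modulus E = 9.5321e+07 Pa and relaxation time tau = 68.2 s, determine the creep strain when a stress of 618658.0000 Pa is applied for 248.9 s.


epsilon(t) = (sigma/E) * (1 - exp(-t/tau))
sigma/E = 618658.0000 / 9.5321e+07 = 0.0065
exp(-t/tau) = exp(-248.9 / 68.2) = 0.0260
epsilon = 0.0065 * (1 - 0.0260)
epsilon = 0.0063


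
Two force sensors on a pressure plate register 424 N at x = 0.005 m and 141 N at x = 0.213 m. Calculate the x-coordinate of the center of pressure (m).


COP_x = (F1*x1 + F2*x2) / (F1 + F2)
COP_x = (424*0.005 + 141*0.213) / (424 + 141)
Numerator = 32.1530
Denominator = 565
COP_x = 0.0569
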